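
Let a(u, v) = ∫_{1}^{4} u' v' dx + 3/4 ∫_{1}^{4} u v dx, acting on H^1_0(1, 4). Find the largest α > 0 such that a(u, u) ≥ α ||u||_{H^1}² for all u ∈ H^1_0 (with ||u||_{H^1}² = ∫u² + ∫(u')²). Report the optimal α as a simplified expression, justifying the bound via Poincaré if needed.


α = (27/4 + π^2)/(9 + π^2)

Coercivity of a(·,·) on H^1_0(1, 4) means a(u, u) ≥ α ||u||_{H^1}² for every u ∈ H^1_0.
The interval has length L = 3, and Poincaré/coercivity depend only on L. Here a(u, u) = ∫(u')² + (3/4)·∫u².
Here 0 < c = 3/4 < 1. The condition a(u,u) ≥ α||u||_{H^1}² reads (1−α)∫(u')² ≥ (α−c)∫u². Any admissible α is ≤ 1 (rapidly oscillating u have ∫u²/∫(u')² → 0), and α = 1 would force 0 ≥ (1−c)∫u², impossible since c < 1; so 1−α > 0. By the sharp Poincaré inequality on H^1_0 of an interval of length L, ∫(u')² ≥ (π/L)²∫u² with equality for the first sine mode sin(π(x−x₀)/L) (x₀ the left endpoint), so the inequality holds for all u iff (1−α)(π/L)² ≥ α − c, i.e. α ≤ ((π/L)² + c)/((π/L)² + 1) = (1 + c(L/π)²)/(1 + (L/π)²). With (π/L)² = π^2/9 and c = 3/4, the largest admissible constant is α = ((π/L)² + c)/((π/L)² + 1).
Simplifying, α = (27/4 + π^2)/(9 + π^2).


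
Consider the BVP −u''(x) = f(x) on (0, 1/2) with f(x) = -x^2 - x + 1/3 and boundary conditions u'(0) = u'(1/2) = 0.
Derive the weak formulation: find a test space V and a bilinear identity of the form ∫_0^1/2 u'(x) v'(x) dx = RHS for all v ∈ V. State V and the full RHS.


V = H^1(0, 1/2) (no boundary constraint on v; u is determined up to an additive constant); weak form: ∫_0^1/2 u'v' dx = ∫_0^1/2 (-x^2 - x + 1/3) v dx for all v ∈ V.

Multiply both sides by a test function v and integrate from 0 to 1/2:
  ∫_0^1/2 −u''(x) v(x) dx = ∫_0^1/2 f(x) v(x) dx.
Integrate the LHS by parts once:
  ∫_0^1/2 −u'' v dx = −[u'(x) v(x)]_0^1/2 + ∫_0^1/2 u'(x) v'(x) dx.
Thus ∫_0^1/2 u'(x) v'(x) dx = ∫_0^1/2 f(x) v(x) dx + [u'(x) v(x)]_0^1/2.
Choose V so that boundary terms are either known or forced to vanish.
u has homogeneous Neumann: u'(0) = u'(1/2) = 0. So [u' v]_0^1/2 = 0·v(1/2) − 0·v(0) = 0 for any v; take V = H^1(0, 1/2).
Weak formulation: find u (satisfying any essential BC) such that ∫_0^1/2 u'(x) v'(x) dx = ∫_0^1/2 f v dx for all v ∈ V (homogeneous Neumann, so boundary terms vanish).
Substituting f(x) = -x^2 - x + 1/3, the right-hand side is ∫_0^1/2 (-x^2 - x + 1/3) v dx.
Compatibility check (pure Neumann): taking v ≡ 1 ∈ V gives 0 = ∫_0^1/2 f dx + (0) − (0), i.e. ∫_0^1/2 f dx must equal u'(0) − u'(1/2) = 0. Indeed ∫_0^1/2 (-x^2 - x + 1/3) dx = 0, so the data are compatible. The solution is then unique only up to an additive constant (fix it e.g. by requiring ∫_0^1/2 u dx = 0).


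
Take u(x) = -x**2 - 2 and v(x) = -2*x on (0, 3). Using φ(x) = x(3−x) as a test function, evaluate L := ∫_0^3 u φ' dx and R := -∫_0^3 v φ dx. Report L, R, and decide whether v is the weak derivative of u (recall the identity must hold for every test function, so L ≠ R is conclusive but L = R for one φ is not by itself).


LHS = 27/2, RHS = 27/2. Yes, v = u' weakly.

u(x) = -x**2 - 2, classical derivative u'(x) = -2*x.
φ(x) = x(3−x), so φ'(x) = 3 - 2*x.
Note φ(0) = φ(3) = 0, so the boundary term u·φ vanishes.
LHS = ∫_0^3 u(x) φ'(x) dx = ∫_0^3 (2*x^3 - 3*x^2 + 4*x - 6) dx. Term by term:
  ∫_0^3 2*x^3 dx = 81/2;  ∫_0^3 -3*x^2 dx = -27;  ∫_0^3 4*x dx = 18;
  ∫_0^3 -6 dx = -18.
Sum: 81/2 − 27 + 18 − 18 = 27/2.
So LHS = 27/2.
∫_0^3 v(x) φ(x) dx = ∫_0^3 (2*x^3 - 6*x^2) dx. Term by term:
  ∫_0^3 2*x^3 dx = 81/2;  ∫_0^3 -6*x^2 dx = -54.
Sum: 81/2 − 54 = -27/2.
So RHS = -∫_0^3 v(x) φ(x) dx = 27/2.
LHS = RHS, so the identity holds for this test φ.
Moreover u is smooth here and v(x) = u'(x) = -2*x pointwise, so the identity holds for every test function. Hence v is the weak derivative of u.


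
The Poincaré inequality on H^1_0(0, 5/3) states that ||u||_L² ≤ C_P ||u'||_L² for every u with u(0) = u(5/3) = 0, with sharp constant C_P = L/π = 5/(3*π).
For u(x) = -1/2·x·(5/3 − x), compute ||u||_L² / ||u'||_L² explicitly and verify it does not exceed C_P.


||u||_L² / ||u'||_L² = sqrt(10)/6 < C_P = 5/(3*π).

u(x) = -1/2·x·(5/3 − x), so u'(x) = x - 5/6.
u(x) = -1/2·x·(5/3 − x) vanishes at x = 0 and x = 5/3, so u ∈ H^1_0(0, 5/3). Differentiate via the product rule and integrate the resulting polynomials term by term.
  ∫_0^5/3 u² dx = ∫_0^5/3 (x^4/4 - 5*x^3/6 + 25*x^2/36) dx. Term by term:
    ∫_0^5/3 x^4/4 dx = 625/972;  ∫_0^5/3 -5*x^3/6 dx = -3125/1944;  ∫_0^5/3 25*x^2/36 dx = 3125/2916.
  Sum: 625/972 − 3125/1944 + 3125/2916 = 625/5832.
  ∫_0^5/3 (u')² dx = ∫_0^5/3 (x^2 - 5*x/3 + 25/36) dx. Term by term:
    ∫_0^5/3 x^2 dx = 125/81;  ∫_0^5/3 -5*x/3 dx = -125/54;  ∫_0^5/3 25/36 dx = 125/108.
  Sum: 125/81 − 125/54 + 125/108 = 125/324.
∫_0^5/3 u² dx = 625/5832, so ||u||_L² = 25*sqrt(2)/108.
∫_0^5/3 (u')² dx = 125/324, so ||u'||_L² = 5*sqrt(5)/18.
Ratio ||u||_L² / ||u'||_L² = sqrt(10)/6.
Sharp Poincaré constant on H^1_0(0, 5/3) is C_P = L/π = 5/(3*π), achieved by sin(3*π/5·x).
A polynomial bump cannot attain the sharp Poincaré constant (only the first sine eigenfunction does), so the ratio is strictly less than C_P, consistent with ||u||_L² ≤ C_P ||u'||_L².


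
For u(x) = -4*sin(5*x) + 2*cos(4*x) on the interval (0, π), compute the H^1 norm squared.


||u||_{H^1(0,π)}^2 = -2720/9 + 242*π

u'(x) = -8*sin(4*x) - 20*cos(5*x).
Expand u² and (u')² and integrate term by term on (0, π), using: for integers n ≥ 1, ∫_0^π sin²(nx) dx = ∫_0^π cos²(nx) dx = π/2; for n ≠ n', ∫_0^π sin(nx)sin(n'x) dx = ∫_0^π cos(nx)cos(n'x) dx = 0; and by product-to-sum, ∫_0^π sin(nx)cos(n'x) dx = ½∫_0^π [sin((n+n')x) + sin((n−n')x)] dx, which is 0 when n+n' is even and 2n/(n²−n'²) when n+n' is odd (it need not vanish on (0, π)).
  u² squared terms: (-4)²·∫sin(5x)² dx = 16·π/2 = 8*π;  (2)²·∫cos(4x)² dx = 4·π/2 = 2*π.
  u² cross terms: 2·(-4)·(2)·∫sin(5x)·cos(4x) dx = -16·(10/9) = -160/9.
  So ∫_0^π u² dx = 8*π + 2*π − 160/9 = -160/9 + 10*π.
  (u')² squared terms: (-20)²·∫cos(5x)² dx = 400·π/2 = 200*π;  (-8)²·∫sin(4x)² dx = 64·π/2 = 32*π.
  (u')² cross terms: 2·(-20)·(-8)·∫cos(5x)·sin(4x) dx = 320·(-8/9) = -2560/9.
  So ∫_0^π (u')² dx = 200*π + 32*π − 2560/9 = -2560/9 + 232*π.
||u||_{H^1}^2 = (-160/9 + 10*π) + (-2560/9 + 232*π) = -2720/9 + 242*π.


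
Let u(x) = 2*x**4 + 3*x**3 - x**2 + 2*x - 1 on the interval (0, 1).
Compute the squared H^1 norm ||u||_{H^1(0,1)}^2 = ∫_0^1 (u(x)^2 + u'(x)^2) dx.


||u||_{H^1}^2 = 18449/315

The H^1 norm (squared) on an interval (0, L) is
  ||u||_{H^1}^2 = ∫_0^L u(x)^2 dx + ∫_0^L u'(x)^2 dx.
Compute u'(x) = 8*x**3 + 9*x**2 - 2*x + 2.
Then u(x)^2 = 4*x**8 + 12*x**7 + 5*x**6 + 2*x**5 + 9*x**4 - 10*x**3 + 6*x**2 - 4*x + 1 and u'(x)^2 = 64*x**6 + 144*x**5 + 49*x**4 - 4*x**3 + 40*x**2 - 8*x + 4.
Integrate each monomial from 0 to 1 using ∫_0^1 c·x^n dx = c·1^(n+1)/(n+1):
  ∫_0^1 u(x)^2 dx = ∫_0^1 (4*x^8 + 12*x^7 + 5*x^6 + 2*x^5 + 9*x^4 - 10*x^3 + 6*x^2 - 4*x + 1) dx. Term by term:
    ∫_0^1 4*x^8 dx = 4/9;  ∫_0^1 12*x^7 dx = 3/2;  ∫_0^1 5*x^6 dx = 5/7;
    ∫_0^1 2*x^5 dx = 1/3;  ∫_0^1 9*x^4 dx = 9/5;  ∫_0^1 -10*x^3 dx = -5/2;
    ∫_0^1 6*x^2 dx = 2;  ∫_0^1 -4*x dx = -2;  ∫_0^1 1 dx = 1.
  Sum: 4/9 + 3/2 + 5/7 + 1/3 + 9/5 − 5/2 + 2 − 2 + 1 = 1037/315.
  ∫_0^1 u'(x)^2 dx = ∫_0^1 (64*x^6 + 144*x^5 + 49*x^4 - 4*x^3 + 40*x^2 - 8*x + 4) dx. Term by term:
    ∫_0^1 64*x^6 dx = 64/7;  ∫_0^1 144*x^5 dx = 24;  ∫_0^1 49*x^4 dx = 49/5;
    ∫_0^1 -4*x^3 dx = -1;  ∫_0^1 40*x^2 dx = 40/3;  ∫_0^1 -8*x dx = -4;
    ∫_0^1 4 dx = 4.
  Sum: 64/7 + 24 + 49/5 − 1 + 40/3 − 4 + 4 = 5804/105.
Adding: ||u||_{H^1}^2 = 1037/315 + 5804/105 = 18449/315.


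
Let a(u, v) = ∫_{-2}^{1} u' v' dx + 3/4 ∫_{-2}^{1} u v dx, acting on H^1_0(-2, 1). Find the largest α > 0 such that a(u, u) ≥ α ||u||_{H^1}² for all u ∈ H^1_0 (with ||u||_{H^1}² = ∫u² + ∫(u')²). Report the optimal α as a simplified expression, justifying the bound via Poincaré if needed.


α = (27/4 + π^2)/(9 + π^2)

Coercivity of a(·,·) on H^1_0(-2, 1) means a(u, u) ≥ α ||u||_{H^1}² for every u ∈ H^1_0.
The interval has length L = 3, and Poincaré/coercivity depend only on L. Here a(u, u) = ∫(u')² + (3/4)·∫u².
Here 0 < c = 3/4 < 1. The condition a(u,u) ≥ α||u||_{H^1}² reads (1−α)∫(u')² ≥ (α−c)∫u². Any admissible α is ≤ 1 (rapidly oscillating u have ∫u²/∫(u')² → 0), and α = 1 would force 0 ≥ (1−c)∫u², impossible since c < 1; so 1−α > 0. By the sharp Poincaré inequality on H^1_0 of an interval of length L, ∫(u')² ≥ (π/L)²∫u² with equality for the first sine mode sin(π(x−x₀)/L) (x₀ the left endpoint), so the inequality holds for all u iff (1−α)(π/L)² ≥ α − c, i.e. α ≤ ((π/L)² + c)/((π/L)² + 1) = (1 + c(L/π)²)/(1 + (L/π)²). With (π/L)² = π^2/9 and c = 3/4, the largest admissible constant is α = ((π/L)² + c)/((π/L)² + 1).
Simplifying, α = (27/4 + π^2)/(9 + π^2).


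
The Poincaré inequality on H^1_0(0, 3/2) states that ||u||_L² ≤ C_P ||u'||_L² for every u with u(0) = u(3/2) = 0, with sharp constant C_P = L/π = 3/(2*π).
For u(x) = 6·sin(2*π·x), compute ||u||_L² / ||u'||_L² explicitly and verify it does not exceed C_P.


||u||_L² / ||u'||_L² = 1/(2*π) < C_P = 3/(2*π).

u(x) = 6·sin(2*π·x), so u'(x) = 12*π*cos(2*π*x).
Writing u(x) = A·sin(kπx/L) with A = 6 and k = 3, use ∫_0^L sin²(kπx/L) dx = L/2 and ∫_0^L cos²(kπx/L) dx = L/2.
u² = 36·sin²(2*π·x) and (u')² = 144*π^2·cos²(2*π·x), and each of sin², cos² integrates to L/2 = 3/4 over (0, 3/2).
∫_0^3/2 u² dx = 27, so ||u||_L² = 3*sqrt(3).
∫_0^3/2 (u')² dx = 108*π^2, so ||u'||_L² = 6*sqrt(3)*π.
Ratio ||u||_L² / ||u'||_L² = 1/(2*π).
Sharp Poincaré constant on H^1_0(0, 3/2) is C_P = L/π = 3/(2*π), achieved by sin(2*π/3·x).
This is the k = 3 harmonic; the ratio L/(kπ) is strictly less than C_P = L/π, consistent with the sharp inequality ||u||_L² ≤ C_P ||u'||_L².


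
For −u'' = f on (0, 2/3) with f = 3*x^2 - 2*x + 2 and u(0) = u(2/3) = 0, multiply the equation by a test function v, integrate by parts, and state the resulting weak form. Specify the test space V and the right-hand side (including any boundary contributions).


V = H^1_0(0, 2/3) (so v(0) = v(2/3) = 0); weak form: ∫_0^2/3 u'v' dx = ∫_0^2/3 (3*x^2 - 2*x + 2) v dx for all v ∈ V.

Multiply both sides by a test function v and integrate from 0 to 2/3:
  ∫_0^2/3 −u''(x) v(x) dx = ∫_0^2/3 f(x) v(x) dx.
Integrate the LHS by parts once:
  ∫_0^2/3 −u'' v dx = −[u'(x) v(x)]_0^2/3 + ∫_0^2/3 u'(x) v'(x) dx.
Thus ∫_0^2/3 u'(x) v'(x) dx = ∫_0^2/3 f(x) v(x) dx + [u'(x) v(x)]_0^2/3.
Choose V so that boundary terms are either known or forced to vanish.
u is Dirichlet: u(0) = u(2/3) = 0. Let V = H^1_0(0, 2/3); then v(0) = v(2/3) = 0, and [u' v]_0^2/3 = 0.
Weak formulation: find u (satisfying any essential BC) such that ∫_0^2/3 u'(x) v'(x) dx = ∫_0^2/3 f v dx for all v ∈ V.
Substituting f(x) = 3*x^2 - 2*x + 2, the right-hand side is ∫_0^2/3 (3*x^2 - 2*x + 2) v dx.


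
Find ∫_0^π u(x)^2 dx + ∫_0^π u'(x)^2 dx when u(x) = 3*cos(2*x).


||u||_{H^1(0,π)}^2 = 45*π/2

u'(x) = -6*sin(2*x).
Expand u² and (u')² and integrate term by term on (0, π), using: for integers n ≥ 1, ∫_0^π sin²(nx) dx = ∫_0^π cos²(nx) dx = π/2; for n ≠ n', ∫_0^π sin(nx)sin(n'x) dx = ∫_0^π cos(nx)cos(n'x) dx = 0; and by product-to-sum, ∫_0^π sin(nx)cos(n'x) dx = ½∫_0^π [sin((n+n')x) + sin((n−n')x)] dx, which is 0 when n+n' is even and 2n/(n²−n'²) when n+n' is odd (it need not vanish on (0, π)).
  u² squared terms: (3)²·∫cos(2x)² dx = 9·π/2 = 9*π/2.
  So ∫_0^π u² dx = 9*π/2.
  (u')² squared terms: (-6)²·∫sin(2x)² dx = 36·π/2 = 18*π.
  So ∫_0^π (u')² dx = 18*π.
||u||_{H^1}^2 = (9*π/2) + (18*π) = 45*π/2.


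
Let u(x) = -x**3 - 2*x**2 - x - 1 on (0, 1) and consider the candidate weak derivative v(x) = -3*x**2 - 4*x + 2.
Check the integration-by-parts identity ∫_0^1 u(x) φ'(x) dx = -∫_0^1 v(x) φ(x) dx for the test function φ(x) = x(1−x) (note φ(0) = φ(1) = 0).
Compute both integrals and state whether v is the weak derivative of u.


LHS = 13/20, RHS = 3/20. No, v is not the weak derivative of u.

u(x) = -x**3 - 2*x**2 - x - 1, classical derivative u'(x) = -3*x**2 - 4*x - 1.
φ(x) = x(1−x), so φ'(x) = 1 - 2*x.
Note φ(0) = φ(1) = 0, so the boundary term u·φ vanishes.
LHS = ∫_0^1 u(x) φ'(x) dx = ∫_0^1 (2*x^4 + 3*x^3 + x - 1) dx. Term by term:
  ∫_0^1 2*x^4 dx = 2/5;  ∫_0^1 3*x^3 dx = 3/4;  ∫_0^1 x dx = 1/2;
  ∫_0^1 -1 dx = -1.
Sum: 2/5 + 3/4 + 1/2 − 1 = 13/20.
So LHS = 13/20.
∫_0^1 v(x) φ(x) dx = ∫_0^1 (3*x^4 + x^3 - 6*x^2 + 2*x) dx. Term by term:
  ∫_0^1 3*x^4 dx = 3/5;  ∫_0^1 x^3 dx = 1/4;  ∫_0^1 -6*x^2 dx = -2;
  ∫_0^1 2*x dx = 1.
Sum: 3/5 + 1/4 − 2 + 1 = -3/20.
So RHS = -∫_0^1 v(x) φ(x) dx = 3/20.
LHS − RHS = 1/2 ≠ 0, so the identity fails.
(For a valid weak derivative the identity must hold for EVERY test function, in particular this one. The failure shows v is NOT the weak derivative of u.)
Correct weak derivative would be u'(x) = -3*x**2 - 4*x - 1.


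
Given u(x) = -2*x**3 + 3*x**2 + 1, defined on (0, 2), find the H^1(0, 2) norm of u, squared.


||u||_{H^1}^2 = 302/7

The H^1 norm (squared) on an interval (0, L) is
  ||u||_{H^1}^2 = ∫_0^L u(x)^2 dx + ∫_0^L u'(x)^2 dx.
Compute u'(x) = -6*x**2 + 6*x.
Then u(x)^2 = 4*x**6 - 12*x**5 + 9*x**4 - 4*x**3 + 6*x**2 + 1 and u'(x)^2 = 36*x**4 - 72*x**3 + 36*x**2.
Integrate each monomial from 0 to 2 using ∫_0^2 c·x^n dx = c·2^(n+1)/(n+1):
  ∫_0^2 u(x)^2 dx = ∫_0^2 (4*x^6 - 12*x^5 + 9*x^4 - 4*x^3 + 6*x^2 + 1) dx. Term by term:
    ∫_0^2 4*x^6 dx = 512/7;  ∫_0^2 -12*x^5 dx = -128;  ∫_0^2 9*x^4 dx = 288/5;
    ∫_0^2 -4*x^3 dx = -16;  ∫_0^2 6*x^2 dx = 16;  ∫_0^2 1 dx = 2.
  Sum: 512/7 − 128 + 288/5 − 16 + 16 + 2 = 166/35.
  ∫_0^2 u'(x)^2 dx = ∫_0^2 (36*x^4 - 72*x^3 + 36*x^2) dx. Term by term:
    ∫_0^2 36*x^4 dx = 1152/5;  ∫_0^2 -72*x^3 dx = -288;  ∫_0^2 36*x^2 dx = 96.
  Sum: 1152/5 − 288 + 96 = 192/5.
Adding: ||u||_{H^1}^2 = 166/35 + 192/5 = 302/7.


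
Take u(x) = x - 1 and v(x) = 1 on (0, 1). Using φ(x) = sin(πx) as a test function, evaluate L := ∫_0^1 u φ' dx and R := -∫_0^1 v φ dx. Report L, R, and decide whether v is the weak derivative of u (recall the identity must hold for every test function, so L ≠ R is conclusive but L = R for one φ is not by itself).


LHS = -2/π, RHS = -2/π. Yes, v = u' weakly.

u(x) = x - 1, classical derivative u'(x) = 1.
φ(x) = sin(πx), so φ'(x) = π*cos(π*x).
Note φ(0) = φ(1) = 0, so the boundary term u·φ vanishes.
LHS = ∫_0^1 u(x) φ'(x) dx = ∫_0^1 (π*x*cos(π*x) - π*cos(π*x)) dx. Term by term:
  ∫_0^1 -π*cos(π*x) dx = 0;  ∫_0^1 π*x*cos(π*x) dx = -2/π.
Sum: 0 − 2/π = -2/π.
So LHS = -2/π.
∫_0^1 v(x) φ(x) dx = ∫_0^1 (sin(π*x)) dx. Term by term:
  ∫_0^1 sin(π*x) dx = 2/π.
So RHS = -∫_0^1 v(x) φ(x) dx = -2/π.
LHS = RHS, so the identity holds for this test φ.
Moreover u is smooth here and v(x) = u'(x) = 1 pointwise, so the identity holds for every test function. Hence v is the weak derivative of u.


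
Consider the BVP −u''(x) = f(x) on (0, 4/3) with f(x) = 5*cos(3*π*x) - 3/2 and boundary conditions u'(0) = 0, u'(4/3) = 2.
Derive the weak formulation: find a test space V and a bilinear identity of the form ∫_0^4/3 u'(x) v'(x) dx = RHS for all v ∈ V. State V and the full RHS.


V = H^1(0, 4/3) (v unrestricted at boundary; u is determined up to an additive constant); weak form: ∫_0^4/3 u'v' dx = ∫_0^4/3 (5*cos(3*π*x) - 3/2) v dx + 2·v(4/3) for all v ∈ V.

Multiply both sides by a test function v and integrate from 0 to 4/3:
  ∫_0^4/3 −u''(x) v(x) dx = ∫_0^4/3 f(x) v(x) dx.
Integrate the LHS by parts once:
  ∫_0^4/3 −u'' v dx = −[u'(x) v(x)]_0^4/3 + ∫_0^4/3 u'(x) v'(x) dx.
Thus ∫_0^4/3 u'(x) v'(x) dx = ∫_0^4/3 f(x) v(x) dx + [u'(x) v(x)]_0^4/3.
Choose V so that boundary terms are either known or forced to vanish.
u has inhomogeneous Neumann u'(0) = 0, u'(4/3) = 2. [u' v]_0^4/3 = (2)·v(4/3) − (0)·v(0) = 2·v(4/3). Take V = H^1(0, 4/3); boundary term becomes part of RHS.
Weak formulation: find u (satisfying any essential BC) such that ∫_0^4/3 u'(x) v'(x) dx = ∫_0^4/3 f v dx + 2·v(4/3) for all v ∈ V (Neumann data are natural BCs: they enter the RHS as boundary terms).
Substituting f(x) = 5*cos(3*π*x) - 3/2, the right-hand side is ∫_0^4/3 (5*cos(3*π*x) - 3/2) v dx + 2·v(4/3).
Compatibility check (pure Neumann): taking v ≡ 1 ∈ V gives 0 = ∫_0^4/3 f dx + (2) − (0), i.e. ∫_0^4/3 f dx must equal u'(0) − u'(4/3) = -2. Indeed ∫_0^4/3 (5*cos(3*π*x) - 3/2) dx = -2, so the data are compatible. The solution is then unique only up to an additive constant (fix it e.g. by requiring ∫_0^4/3 u dx = 0).


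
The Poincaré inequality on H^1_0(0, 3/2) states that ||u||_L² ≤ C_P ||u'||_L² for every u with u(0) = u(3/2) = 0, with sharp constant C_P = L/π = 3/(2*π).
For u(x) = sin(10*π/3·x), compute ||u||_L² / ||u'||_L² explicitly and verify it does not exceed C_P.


||u||_L² / ||u'||_L² = 3/(10*π) < C_P = 3/(2*π).

u(x) = sin(10*π/3·x), so u'(x) = 10*π*cos(10*π*x/3)/3.
Writing u(x) = A·sin(kπx/L) with A = 1 and k = 5, use ∫_0^L sin²(kπx/L) dx = L/2 and ∫_0^L cos²(kπx/L) dx = L/2.
u² = 1·sin²(10*π/3·x) and (u')² = 100*π^2/9·cos²(10*π/3·x), and each of sin², cos² integrates to L/2 = 3/4 over (0, 3/2).
∫_0^3/2 u² dx = 3/4, so ||u||_L² = sqrt(3)/2.
∫_0^3/2 (u')² dx = 25*π^2/3, so ||u'||_L² = 5*sqrt(3)*π/3.
Ratio ||u||_L² / ||u'||_L² = 3/(10*π).
Sharp Poincaré constant on H^1_0(0, 3/2) is C_P = L/π = 3/(2*π), achieved by sin(2*π/3·x).
This is the k = 5 harmonic; the ratio L/(kπ) is strictly less than C_P = L/π, consistent with the sharp inequality ||u||_L² ≤ C_P ||u'||_L².


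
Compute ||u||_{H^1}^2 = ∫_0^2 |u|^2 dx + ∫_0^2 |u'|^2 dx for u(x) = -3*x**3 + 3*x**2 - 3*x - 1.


||u||_{H^1}^2 = 13712/35

The H^1 norm (squared) on an interval (0, L) is
  ||u||_{H^1}^2 = ∫_0^L u(x)^2 dx + ∫_0^L u'(x)^2 dx.
Compute u'(x) = -9*x**2 + 6*x - 3.
Then u(x)^2 = 9*x**6 - 18*x**5 + 27*x**4 - 12*x**3 + 3*x**2 + 6*x + 1 and u'(x)^2 = 81*x**4 - 108*x**3 + 90*x**2 - 36*x + 9.
Integrate each monomial from 0 to 2 using ∫_0^2 c·x^n dx = c·2^(n+1)/(n+1):
  ∫_0^2 u(x)^2 dx = ∫_0^2 (9*x^6 - 18*x^5 + 27*x^4 - 12*x^3 + 3*x^2 + 6*x + 1) dx. Term by term:
    ∫_0^2 9*x^6 dx = 1152/7;  ∫_0^2 -18*x^5 dx = -192;  ∫_0^2 27*x^4 dx = 864/5;
    ∫_0^2 -12*x^3 dx = -48;  ∫_0^2 3*x^2 dx = 8;  ∫_0^2 6*x dx = 12;
    ∫_0^2 1 dx = 2.
  Sum: 1152/7 − 192 + 864/5 − 48 + 8 + 12 + 2 = 4178/35.
  ∫_0^2 u'(x)^2 dx = ∫_0^2 (81*x^4 - 108*x^3 + 90*x^2 - 36*x + 9) dx. Term by term:
    ∫_0^2 81*x^4 dx = 2592/5;  ∫_0^2 -108*x^3 dx = -432;  ∫_0^2 90*x^2 dx = 240;
    ∫_0^2 -36*x dx = -72;  ∫_0^2 9 dx = 18.
  Sum: 2592/5 − 432 + 240 − 72 + 18 = 1362/5.
Adding: ||u||_{H^1}^2 = 4178/35 + 1362/5 = 13712/35.


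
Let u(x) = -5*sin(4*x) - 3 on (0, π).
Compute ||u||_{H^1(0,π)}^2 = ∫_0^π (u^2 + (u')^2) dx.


||u||_{H^1(0,π)}^2 = 443*π/2

u'(x) = -20*cos(4*x).
Expand u² and (u')² and integrate term by term on (0, π), using: for integers n ≥ 1, ∫_0^π sin²(nx) dx = ∫_0^π cos²(nx) dx = π/2; for n ≠ n', ∫_0^π sin(nx)sin(n'x) dx = ∫_0^π cos(nx)cos(n'x) dx = 0; and by product-to-sum, ∫_0^π sin(nx)cos(n'x) dx = ½∫_0^π [sin((n+n')x) + sin((n−n')x)] dx, which is 0 when n+n' is even and 2n/(n²−n'²) when n+n' is odd (it need not vanish on (0, π)). For the constant mode: ∫_0^π 1 dx = π, ∫_0^π cos(nx) dx = 0, ∫_0^π sin(nx) dx = (1−(−1)^n)/n.
  u² squared terms: (-3)²·∫1 dx = 9·π = 9*π;  (-5)²·∫sin(4x)² dx = 25·π/2 = 25*π/2.
  u² cross terms: 2·(-3)·(-5)·∫1·sin(4x) dx = 30·(0) = 0.
  So ∫_0^π u² dx = 9*π + 25*π/2 + 0 = 43*π/2.
  (u')² squared terms: (-20)²·∫cos(4x)² dx = 400·π/2 = 200*π.
  So ∫_0^π (u')² dx = 200*π.
||u||_{H^1}^2 = (43*π/2) + (200*π) = 443*π/2.


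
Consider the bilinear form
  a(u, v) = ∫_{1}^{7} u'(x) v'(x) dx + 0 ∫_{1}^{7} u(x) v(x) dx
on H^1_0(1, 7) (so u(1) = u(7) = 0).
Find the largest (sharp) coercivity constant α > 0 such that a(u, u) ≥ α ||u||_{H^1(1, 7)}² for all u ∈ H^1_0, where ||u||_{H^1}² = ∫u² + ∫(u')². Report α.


α = π^2/(π^2 + 36)

Coercivity of a(·,·) on H^1_0(1, 7) means a(u, u) ≥ α ||u||_{H^1}² for every u ∈ H^1_0.
The interval has length L = 6, and Poincaré/coercivity depend only on L. Here a(u, u) = ∫(u')² + (0)·∫u².
Here c = 0, so a(u,u) = ∫(u')² alone. The condition a(u,u) ≥ α||u||_{H^1}² reads (1−α)∫(u')² ≥ (α−c)∫u². Any admissible α is ≤ 1 (rapidly oscillating u have ∫u²/∫(u')² → 0), and α = 1 would force 0 ≥ (1−c)∫u², impossible since c < 1; so 1−α > 0. By the sharp Poincaré inequality on H^1_0 of an interval of length L, ∫(u')² ≥ (π/L)²∫u² with equality for the first sine mode sin(π(x−x₀)/L) (x₀ the left endpoint), so the inequality holds for all u iff (1−α)(π/L)² ≥ α − c, i.e. α ≤ ((π/L)² + c)/((π/L)² + 1) = (1 + c(L/π)²)/(1 + (L/π)²). (Direct route, valid since c ≤ 0: Poincaré gives c∫u² ≥ c(L/π)²∫(u')², so a(u,u) ≥ (1 + c(L/π)²)∫(u')², while ||u||_{H^1}² ≤ (1 + (L/π)²)∫(u')²; dividing yields the same α.) With (π/L)² = π^2/36 and c = 0, the largest admissible constant is α = ((π/L)² + c)/((π/L)² + 1).
Simplifying, α = π^2/(π^2 + 36).


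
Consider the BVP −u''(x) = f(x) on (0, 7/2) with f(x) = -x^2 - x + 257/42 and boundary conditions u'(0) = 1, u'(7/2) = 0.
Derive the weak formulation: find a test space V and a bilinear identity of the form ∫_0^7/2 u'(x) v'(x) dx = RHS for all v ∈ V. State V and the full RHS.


V = H^1(0, 7/2) (v unrestricted at boundary; u is determined up to an additive constant); weak form: ∫_0^7/2 u'v' dx = ∫_0^7/2 (-x^2 - x + 257/42) v dx − v(0) for all v ∈ V.

Multiply both sides by a test function v and integrate from 0 to 7/2:
  ∫_0^7/2 −u''(x) v(x) dx = ∫_0^7/2 f(x) v(x) dx.
Integrate the LHS by parts once:
  ∫_0^7/2 −u'' v dx = −[u'(x) v(x)]_0^7/2 + ∫_0^7/2 u'(x) v'(x) dx.
Thus ∫_0^7/2 u'(x) v'(x) dx = ∫_0^7/2 f(x) v(x) dx + [u'(x) v(x)]_0^7/2.
Choose V so that boundary terms are either known or forced to vanish.
u has inhomogeneous Neumann u'(0) = 1, u'(7/2) = 0. [u' v]_0^7/2 = (0)·v(7/2) − (1)·v(0) = − v(0). Take V = H^1(0, 7/2); boundary term becomes part of RHS.
Weak formulation: find u (satisfying any essential BC) such that ∫_0^7/2 u'(x) v'(x) dx = ∫_0^7/2 f v dx − v(0) for all v ∈ V (Neumann data are natural BCs: they enter the RHS as boundary terms).
Substituting f(x) = -x^2 - x + 257/42, the right-hand side is ∫_0^7/2 (-x^2 - x + 257/42) v dx − v(0).
Compatibility check (pure Neumann): taking v ≡ 1 ∈ V gives 0 = ∫_0^7/2 f dx + (0) − (1), i.e. ∫_0^7/2 f dx must equal u'(0) − u'(7/2) = 1. Indeed ∫_0^7/2 (-x^2 - x + 257/42) dx = 1, so the data are compatible. The solution is then unique only up to an additive constant (fix it e.g. by requiring ∫_0^7/2 u dx = 0).


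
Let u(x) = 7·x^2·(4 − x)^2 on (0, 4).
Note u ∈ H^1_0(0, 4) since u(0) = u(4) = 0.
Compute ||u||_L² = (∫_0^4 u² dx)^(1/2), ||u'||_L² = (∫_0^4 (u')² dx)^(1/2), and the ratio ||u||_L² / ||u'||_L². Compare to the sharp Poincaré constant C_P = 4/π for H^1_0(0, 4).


||u||_L² / ||u'||_L² = 2*sqrt(3)/3 < C_P = 4/π.

u(x) = 7·x^2·(4 − x)^2, so u'(x) = 28*x*(x - 4)*(x - 2).
u(x) = 7·x^2·(4 − x)^2 vanishes at x = 0 and x = 4, so u ∈ H^1_0(0, 4). Differentiate via the product rule and integrate the resulting polynomials term by term.
  ∫_0^4 u² dx = ∫_0^4 (49*x^8 - 784*x^7 + 4704*x^6 - 12544*x^5 + 12544*x^4) dx. Term by term:
    ∫_0^4 49*x^8 dx = 12845056/9;  ∫_0^4 -784*x^7 dx = -6422528;  ∫_0^4 4704*x^6 dx = 11010048;
    ∫_0^4 -12544*x^5 dx = -25690112/3;  ∫_0^4 12544*x^4 dx = 12845056/5.
  Sum: 12845056/9 − 6422528 + 11010048 − 25690112/3 + 12845056/5 = 917504/45.
  ∫_0^4 (u')² dx = ∫_0^4 (784*x^6 - 9408*x^5 + 40768*x^4 - 75264*x^3 + 50176*x^2) dx. Term by term:
    ∫_0^4 784*x^6 dx = 1835008;  ∫_0^4 -9408*x^5 dx = -6422528;  ∫_0^4 40768*x^4 dx = 41746432/5;
    ∫_0^4 -75264*x^3 dx = -4816896;  ∫_0^4 50176*x^2 dx = 3211264/3.
  Sum: 1835008 − 6422528 + 41746432/5 − 4816896 + 3211264/3 = 229376/15.
∫_0^4 u² dx = 917504/45, so ||u||_L² = 256*sqrt(70)/15.
∫_0^4 (u')² dx = 229376/15, so ||u'||_L² = 128*sqrt(210)/15.
Ratio ||u||_L² / ||u'||_L² = 2*sqrt(3)/3.
Sharp Poincaré constant on H^1_0(0, 4) is C_P = L/π = 4/π, achieved by sin(π/4·x).
A polynomial bump cannot attain the sharp Poincaré constant (only the first sine eigenfunction does), so the ratio is strictly less than C_P, consistent with ||u||_L² ≤ C_P ||u'||_L².


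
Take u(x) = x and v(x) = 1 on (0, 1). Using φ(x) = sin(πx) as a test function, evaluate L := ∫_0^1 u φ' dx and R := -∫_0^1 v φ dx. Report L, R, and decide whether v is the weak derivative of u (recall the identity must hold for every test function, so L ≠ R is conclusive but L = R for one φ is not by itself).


LHS = -2/π, RHS = -2/π. Yes, v = u' weakly.

u(x) = x, classical derivative u'(x) = 1.
φ(x) = sin(πx), so φ'(x) = π*cos(π*x).
Note φ(0) = φ(1) = 0, so the boundary term u·φ vanishes.
LHS = ∫_0^1 u(x) φ'(x) dx = ∫_0^1 (π*x*cos(π*x)) dx. Term by term:
  ∫_0^1 π*x*cos(π*x) dx = -2/π.
So LHS = -2/π.
∫_0^1 v(x) φ(x) dx = ∫_0^1 (sin(π*x)) dx. Term by term:
  ∫_0^1 sin(π*x) dx = 2/π.
So RHS = -∫_0^1 v(x) φ(x) dx = -2/π.
LHS = RHS, so the identity holds for this test φ.
Moreover u is smooth here and v(x) = u'(x) = 1 pointwise, so the identity holds for every test function. Hence v is the weak derivative of u.


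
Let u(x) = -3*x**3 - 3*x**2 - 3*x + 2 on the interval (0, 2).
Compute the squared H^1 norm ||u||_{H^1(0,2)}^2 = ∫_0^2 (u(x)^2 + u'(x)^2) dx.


||u||_{H^1}^2 = 63342/35

The H^1 norm (squared) on an interval (0, L) is
  ||u||_{H^1}^2 = ∫_0^L u(x)^2 dx + ∫_0^L u'(x)^2 dx.
Compute u'(x) = -9*x**2 - 6*x - 3.
Then u(x)^2 = 9*x**6 + 18*x**5 + 27*x**4 + 6*x**3 - 3*x**2 - 12*x + 4 and u'(x)^2 = 81*x**4 + 108*x**3 + 90*x**2 + 36*x + 9.
Integrate each monomial from 0 to 2 using ∫_0^2 c·x^n dx = c·2^(n+1)/(n+1):
  ∫_0^2 u(x)^2 dx = ∫_0^2 (9*x^6 + 18*x^5 + 27*x^4 + 6*x^3 - 3*x^2 - 12*x + 4) dx. Term by term:
    ∫_0^2 9*x^6 dx = 1152/7;  ∫_0^2 18*x^5 dx = 192;  ∫_0^2 27*x^4 dx = 864/5;
    ∫_0^2 6*x^3 dx = 24;  ∫_0^2 -3*x^2 dx = -8;  ∫_0^2 -12*x dx = -24;
    ∫_0^2 4 dx = 8.
  Sum: 1152/7 + 192 + 864/5 + 24 − 8 − 24 + 8 = 18528/35.
  ∫_0^2 u'(x)^2 dx = ∫_0^2 (81*x^4 + 108*x^3 + 90*x^2 + 36*x + 9) dx. Term by term:
    ∫_0^2 81*x^4 dx = 2592/5;  ∫_0^2 108*x^3 dx = 432;  ∫_0^2 90*x^2 dx = 240;
    ∫_0^2 36*x dx = 72;  ∫_0^2 9 dx = 18.
  Sum: 2592/5 + 432 + 240 + 72 + 18 = 6402/5.
Adding: ||u||_{H^1}^2 = 18528/35 + 6402/5 = 63342/35.


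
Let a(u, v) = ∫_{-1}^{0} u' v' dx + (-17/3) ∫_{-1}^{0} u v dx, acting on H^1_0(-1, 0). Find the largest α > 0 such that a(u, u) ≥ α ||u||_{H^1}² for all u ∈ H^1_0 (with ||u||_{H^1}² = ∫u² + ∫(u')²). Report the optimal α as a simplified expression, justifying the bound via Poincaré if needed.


α = (-17/3 + π^2)/(1 + π^2)

Coercivity of a(·,·) on H^1_0(-1, 0) means a(u, u) ≥ α ||u||_{H^1}² for every u ∈ H^1_0.
The interval has length L = 1, and Poincaré/coercivity depend only on L. Here a(u, u) = ∫(u')² + (-17/3)·∫u².
Here c = -17/3 < 0 with |c| < (π/L)² = π^2, so coercivity still holds. The condition a(u,u) ≥ α||u||_{H^1}² reads (1−α)∫(u')² ≥ (α−c)∫u². Any admissible α is ≤ 1 (rapidly oscillating u have ∫u²/∫(u')² → 0), and α = 1 would force 0 ≥ (1−c)∫u², impossible since c < 1; so 1−α > 0. By the sharp Poincaré inequality on H^1_0 of an interval of length L, ∫(u')² ≥ (π/L)²∫u² with equality for the first sine mode sin(π(x−x₀)/L) (x₀ the left endpoint), so the inequality holds for all u iff (1−α)(π/L)² ≥ α − c, i.e. α ≤ ((π/L)² + c)/((π/L)² + 1) = (1 + c(L/π)²)/(1 + (L/π)²). (Direct route, valid since c ≤ 0: Poincaré gives c∫u² ≥ c(L/π)²∫(u')², so a(u,u) ≥ (1 + c(L/π)²)∫(u')², while ||u||_{H^1}² ≤ (1 + (L/π)²)∫(u')²; dividing yields the same α.) With (π/L)² = π^2 and c = -17/3, the largest admissible constant is α = ((π/L)² + c)/((π/L)² + 1).
Simplifying, α = (-17/3 + π^2)/(1 + π^2).


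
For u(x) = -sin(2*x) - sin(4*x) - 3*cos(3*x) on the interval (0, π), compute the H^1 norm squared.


||u||_{H^1(0,π)}^2 = 144/7 + 56*π

u'(x) = 9*sin(3*x) - 2*cos(2*x) - 4*cos(4*x).
Expand u² and (u')² and integrate term by term on (0, π), using: for integers n ≥ 1, ∫_0^π sin²(nx) dx = ∫_0^π cos²(nx) dx = π/2; for n ≠ n', ∫_0^π sin(nx)sin(n'x) dx = ∫_0^π cos(nx)cos(n'x) dx = 0; and by product-to-sum, ∫_0^π sin(nx)cos(n'x) dx = ½∫_0^π [sin((n+n')x) + sin((n−n')x)] dx, which is 0 when n+n' is even and 2n/(n²−n'²) when n+n' is odd (it need not vanish on (0, π)).
  u² squared terms: (-1)²·∫sin(2x)² dx = 1·π/2 = π/2;  (-1)²·∫sin(4x)² dx = 1·π/2 = π/2;  (-3)²·∫cos(3x)² dx = 9·π/2 = 9*π/2.
  u² cross terms: 2·(-1)·(-1)·∫sin(2x)·sin(4x) dx = 2·(0) = 0;  2·(-1)·(-3)·∫sin(2x)·cos(3x) dx = 6·(-4/5) = -24/5;  2·(-1)·(-3)·∫sin(4x)·cos(3x) dx = 6·(8/7) = 48/7.
  So ∫_0^π u² dx = π/2 + π/2 + 9*π/2 + 0 − 24/5 + 48/7 = 72/35 + 11*π/2.
  (u')² squared terms: (-4)²·∫cos(4x)² dx = 16·π/2 = 8*π;  (-2)²·∫cos(2x)² dx = 4·π/2 = 2*π;  (9)²·∫sin(3x)² dx = 81·π/2 = 81*π/2.
  (u')² cross terms: 2·(-4)·(-2)·∫cos(4x)·cos(2x) dx = 16·(0) = 0;  2·(-4)·(9)·∫cos(4x)·sin(3x) dx = -72·(-6/7) = 432/7;  2·(-2)·(9)·∫cos(2x)·sin(3x) dx = -36·(6/5) = -216/5.
  So ∫_0^π (u')² dx = 8*π + 2*π + 81*π/2 + 0 + 432/7 − 216/5 = 648/35 + 101*π/2.
||u||_{H^1}^2 = (72/35 + 11*π/2) + (648/35 + 101*π/2) = 144/7 + 56*π.


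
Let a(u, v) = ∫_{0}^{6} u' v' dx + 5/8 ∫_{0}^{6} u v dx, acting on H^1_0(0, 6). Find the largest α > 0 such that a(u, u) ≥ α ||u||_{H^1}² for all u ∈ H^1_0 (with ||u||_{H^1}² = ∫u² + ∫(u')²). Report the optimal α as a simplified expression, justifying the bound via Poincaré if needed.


α = (π^2 + 45/2)/(π^2 + 36)

Coercivity of a(·,·) on H^1_0(0, 6) means a(u, u) ≥ α ||u||_{H^1}² for every u ∈ H^1_0.
The interval has length L = 6, and Poincaré/coercivity depend only on L. Here a(u, u) = ∫(u')² + (5/8)·∫u².
Here 0 < c = 5/8 < 1. The condition a(u,u) ≥ α||u||_{H^1}² reads (1−α)∫(u')² ≥ (α−c)∫u². Any admissible α is ≤ 1 (rapidly oscillating u have ∫u²/∫(u')² → 0), and α = 1 would force 0 ≥ (1−c)∫u², impossible since c < 1; so 1−α > 0. By the sharp Poincaré inequality on H^1_0 of an interval of length L, ∫(u')² ≥ (π/L)²∫u² with equality for the first sine mode sin(π(x−x₀)/L) (x₀ the left endpoint), so the inequality holds for all u iff (1−α)(π/L)² ≥ α − c, i.e. α ≤ ((π/L)² + c)/((π/L)² + 1) = (1 + c(L/π)²)/(1 + (L/π)²). With (π/L)² = π^2/36 and c = 5/8, the largest admissible constant is α = ((π/L)² + c)/((π/L)² + 1).
Simplifying, α = (π^2 + 45/2)/(π^2 + 36).


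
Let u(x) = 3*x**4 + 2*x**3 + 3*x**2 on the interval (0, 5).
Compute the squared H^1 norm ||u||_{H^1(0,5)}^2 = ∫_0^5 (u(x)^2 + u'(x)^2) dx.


||u||_{H^1}^2 = 69004125/14

The H^1 norm (squared) on an interval (0, L) is
  ||u||_{H^1}^2 = ∫_0^L u(x)^2 dx + ∫_0^L u'(x)^2 dx.
Compute u'(x) = 12*x**3 + 6*x**2 + 6*x.
Then u(x)^2 = 9*x**8 + 12*x**7 + 22*x**6 + 12*x**5 + 9*x**4 and u'(x)^2 = 144*x**6 + 144*x**5 + 180*x**4 + 72*x**3 + 36*x**2.
Integrate each monomial from 0 to 5 using ∫_0^5 c·x^n dx = c·5^(n+1)/(n+1):
  ∫_0^5 u(x)^2 dx = ∫_0^5 (9*x^8 + 12*x^7 + 22*x^6 + 12*x^5 + 9*x^4) dx. Term by term:
    ∫_0^5 9*x^8 dx = 1953125;  ∫_0^5 12*x^7 dx = 1171875/2;  ∫_0^5 22*x^6 dx = 1718750/7;
    ∫_0^5 12*x^5 dx = 31250;  ∫_0^5 9*x^4 dx = 5625.
  Sum: 1953125 + 1171875/2 + 1718750/7 + 31250 + 5625 = 39500625/14.
  ∫_0^5 u'(x)^2 dx = ∫_0^5 (144*x^6 + 144*x^5 + 180*x^4 + 72*x^3 + 36*x^2) dx. Term by term:
    ∫_0^5 144*x^6 dx = 11250000/7;  ∫_0^5 144*x^5 dx = 375000;  ∫_0^5 180*x^4 dx = 112500;
    ∫_0^5 72*x^3 dx = 11250;  ∫_0^5 36*x^2 dx = 1500.
  Sum: 11250000/7 + 375000 + 112500 + 11250 + 1500 = 14751750/7.
Adding: ||u||_{H^1}^2 = 39500625/14 + 14751750/7 = 69004125/14.


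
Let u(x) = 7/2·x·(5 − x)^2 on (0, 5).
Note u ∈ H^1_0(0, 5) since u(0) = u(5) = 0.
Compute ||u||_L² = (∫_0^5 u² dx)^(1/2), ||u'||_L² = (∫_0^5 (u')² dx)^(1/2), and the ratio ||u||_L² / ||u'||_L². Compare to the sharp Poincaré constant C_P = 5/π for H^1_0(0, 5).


||u||_L² / ||u'||_L² = 5*sqrt(14)/14 < C_P = 5/π.

u(x) = 7/2·x·(5 − x)^2, so u'(x) = 21*x^2/2 - 70*x + 175/2.
u(x) = 7/2·x·(5 − x)^2 vanishes at x = 0 and x = 5, so u ∈ H^1_0(0, 5). Differentiate via the product rule and integrate the resulting polynomials term by term.
  ∫_0^5 u² dx = ∫_0^5 (49*x^6/4 - 245*x^5 + 3675*x^4/2 - 6125*x^3 + 30625*x^2/4) dx. Term by term:
    ∫_0^5 49*x^6/4 dx = 546875/4;  ∫_0^5 -245*x^5 dx = -3828125/6;  ∫_0^5 3675*x^4/2 dx = 2296875/2;
    ∫_0^5 -6125*x^3 dx = -3828125/4;  ∫_0^5 30625*x^2/4 dx = 3828125/12.
  Sum: 546875/4 − 3828125/6 + 2296875/2 − 3828125/4 + 3828125/12 = 109375/12.
  ∫_0^5 (u')² dx = ∫_0^5 (441*x^4/4 - 1470*x^3 + 13475*x^2/2 - 12250*x + 30625/4) dx. Term by term:
    ∫_0^5 441*x^4/4 dx = 275625/4;  ∫_0^5 -1470*x^3 dx = -459375/2;  ∫_0^5 13475*x^2/2 dx = 1684375/6;
    ∫_0^5 -12250*x dx = -153125;  ∫_0^5 30625/4 dx = 153125/4.
  Sum: 275625/4 − 459375/2 + 1684375/6 − 153125 + 153125/4 = 30625/6.
∫_0^5 u² dx = 109375/12, so ||u||_L² = 125*sqrt(21)/6.
∫_0^5 (u')² dx = 30625/6, so ||u'||_L² = 175*sqrt(6)/6.
Ratio ||u||_L² / ||u'||_L² = 5*sqrt(14)/14.
Sharp Poincaré constant on H^1_0(0, 5) is C_P = L/π = 5/π, achieved by sin(π/5·x).
A polynomial bump cannot attain the sharp Poincaré constant (only the first sine eigenfunction does), so the ratio is strictly less than C_P, consistent with ||u||_L² ≤ C_P ||u'||_L².


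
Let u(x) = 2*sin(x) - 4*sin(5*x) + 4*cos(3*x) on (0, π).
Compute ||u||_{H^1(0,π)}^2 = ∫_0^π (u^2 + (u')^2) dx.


||u||_{H^1(0,π)}^2 = 292*π

u'(x) = -12*sin(3*x) + 2*cos(x) - 20*cos(5*x).
Expand u² and (u')² and integrate term by term on (0, π), using: for integers n ≥ 1, ∫_0^π sin²(nx) dx = ∫_0^π cos²(nx) dx = π/2; for n ≠ n', ∫_0^π sin(nx)sin(n'x) dx = ∫_0^π cos(nx)cos(n'x) dx = 0; and by product-to-sum, ∫_0^π sin(nx)cos(n'x) dx = ½∫_0^π [sin((n+n')x) + sin((n−n')x)] dx, which is 0 when n+n' is even and 2n/(n²−n'²) when n+n' is odd (it need not vanish on (0, π)).
  u² squared terms: (-4)²·∫sin(5x)² dx = 16·π/2 = 8*π;  (2)²·∫sin(x)² dx = 4·π/2 = 2*π;  (4)²·∫cos(3x)² dx = 16·π/2 = 8*π.
  u² cross terms: 2·(-4)·(2)·∫sin(5x)·sin(x) dx = -16·(0) = 0;  2·(-4)·(4)·∫sin(5x)·cos(3x) dx = -32·(0) = 0;  2·(2)·(4)·∫sin(x)·cos(3x) dx = 16·(0) = 0.
  So ∫_0^π u² dx = 8*π + 2*π + 8*π + 0 + 0 + 0 = 18*π.
  (u')² squared terms: (-20)²·∫cos(5x)² dx = 400·π/2 = 200*π;  (-12)²·∫sin(3x)² dx = 144·π/2 = 72*π;  (2)²·∫cos(x)² dx = 4·π/2 = 2*π.
  (u')² cross terms: 2·(-20)·(-12)·∫cos(5x)·sin(3x) dx = 480·(0) = 0;  2·(-20)·(2)·∫cos(5x)·cos(x) dx = -80·(0) = 0;  2·(-12)·(2)·∫sin(3x)·cos(x) dx = -48·(0) = 0.
  So ∫_0^π (u')² dx = 200*π + 72*π + 2*π + 0 + 0 + 0 = 274*π.
||u||_{H^1}^2 = (18*π) + (274*π) = 292*π.


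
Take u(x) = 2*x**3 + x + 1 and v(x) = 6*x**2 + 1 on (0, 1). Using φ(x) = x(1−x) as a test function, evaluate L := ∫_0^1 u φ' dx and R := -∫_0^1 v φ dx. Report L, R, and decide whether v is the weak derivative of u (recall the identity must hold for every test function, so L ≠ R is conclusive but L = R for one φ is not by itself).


LHS = -7/15, RHS = -7/15. Yes, v = u' weakly.

u(x) = 2*x**3 + x + 1, classical derivative u'(x) = 6*x**2 + 1.
φ(x) = x(1−x), so φ'(x) = 1 - 2*x.
Note φ(0) = φ(1) = 0, so the boundary term u·φ vanishes.
LHS = ∫_0^1 u(x) φ'(x) dx = ∫_0^1 (-4*x^4 + 2*x^3 - 2*x^2 - x + 1) dx. Term by term:
  ∫_0^1 -4*x^4 dx = -4/5;  ∫_0^1 2*x^3 dx = 1/2;  ∫_0^1 -2*x^2 dx = -2/3;
  ∫_0^1 -x dx = -1/2;  ∫_0^1 1 dx = 1.
Sum: -4/5 + 1/2 − 2/3 − 1/2 + 1 = -7/15.
So LHS = -7/15.
∫_0^1 v(x) φ(x) dx = ∫_0^1 (-6*x^4 + 6*x^3 - x^2 + x) dx. Term by term:
  ∫_0^1 -6*x^4 dx = -6/5;  ∫_0^1 6*x^3 dx = 3/2;  ∫_0^1 -x^2 dx = -1/3;
  ∫_0^1 x dx = 1/2.
Sum: -6/5 + 3/2 − 1/3 + 1/2 = 7/15.
So RHS = -∫_0^1 v(x) φ(x) dx = -7/15.
LHS = RHS, so the identity holds for this test φ.
Moreover u is smooth here and v(x) = u'(x) = 6*x**2 + 1 pointwise, so the identity holds for every test function. Hence v is the weak derivative of u.


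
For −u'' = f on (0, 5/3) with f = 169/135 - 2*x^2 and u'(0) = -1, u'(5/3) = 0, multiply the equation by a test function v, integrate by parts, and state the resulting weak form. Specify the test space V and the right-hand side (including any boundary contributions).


V = H^1(0, 5/3) (v unrestricted at boundary; u is determined up to an additive constant); weak form: ∫_0^5/3 u'v' dx = ∫_0^5/3 (169/135 - 2*x^2) v dx + v(0) for all v ∈ V.

Multiply both sides by a test function v and integrate from 0 to 5/3:
  ∫_0^5/3 −u''(x) v(x) dx = ∫_0^5/3 f(x) v(x) dx.
Integrate the LHS by parts once:
  ∫_0^5/3 −u'' v dx = −[u'(x) v(x)]_0^5/3 + ∫_0^5/3 u'(x) v'(x) dx.
Thus ∫_0^5/3 u'(x) v'(x) dx = ∫_0^5/3 f(x) v(x) dx + [u'(x) v(x)]_0^5/3.
Choose V so that boundary terms are either known or forced to vanish.
u has inhomogeneous Neumann u'(0) = -1, u'(5/3) = 0. [u' v]_0^5/3 = (0)·v(5/3) − (-1)·v(0) = v(0). Take V = H^1(0, 5/3); boundary term becomes part of RHS.
Weak formulation: find u (satisfying any essential BC) such that ∫_0^5/3 u'(x) v'(x) dx = ∫_0^5/3 f v dx + v(0) for all v ∈ V (Neumann data are natural BCs: they enter the RHS as boundary terms).
Substituting f(x) = 169/135 - 2*x^2, the right-hand side is ∫_0^5/3 (169/135 - 2*x^2) v dx + v(0).
Compatibility check (pure Neumann): taking v ≡ 1 ∈ V gives 0 = ∫_0^5/3 f dx + (0) − (-1), i.e. ∫_0^5/3 f dx must equal u'(0) − u'(5/3) = -1. Indeed ∫_0^5/3 (169/135 - 2*x^2) dx = -1, so the data are compatible. The solution is then unique only up to an additive constant (fix it e.g. by requiring ∫_0^5/3 u dx = 0).


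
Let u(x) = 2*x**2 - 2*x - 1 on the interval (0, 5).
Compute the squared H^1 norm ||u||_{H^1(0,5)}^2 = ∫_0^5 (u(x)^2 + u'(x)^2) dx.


||u||_{H^1}^2 = 5375/3

The H^1 norm (squared) on an interval (0, L) is
  ||u||_{H^1}^2 = ∫_0^L u(x)^2 dx + ∫_0^L u'(x)^2 dx.
Compute u'(x) = 4*x - 2.
Then u(x)^2 = 4*x**4 - 8*x**3 + 4*x + 1 and u'(x)^2 = 16*x**2 - 16*x + 4.
Integrate each monomial from 0 to 5 using ∫_0^5 c·x^n dx = c·5^(n+1)/(n+1):
  ∫_0^5 u(x)^2 dx = ∫_0^5 (4*x^4 - 8*x^3 + 4*x + 1) dx. Term by term:
    ∫_0^5 4*x^4 dx = 2500;  ∫_0^5 -8*x^3 dx = -1250;  ∫_0^5 4*x dx = 50;
    ∫_0^5 1 dx = 5.
  Sum: 2500 − 1250 + 50 + 5 = 1305.
  ∫_0^5 u'(x)^2 dx = ∫_0^5 (16*x^2 - 16*x + 4) dx. Term by term:
    ∫_0^5 16*x^2 dx = 2000/3;  ∫_0^5 -16*x dx = -200;  ∫_0^5 4 dx = 20.
  Sum: 2000/3 − 200 + 20 = 1460/3.
Adding: ||u||_{H^1}^2 = 1305 + 1460/3 = 5375/3.


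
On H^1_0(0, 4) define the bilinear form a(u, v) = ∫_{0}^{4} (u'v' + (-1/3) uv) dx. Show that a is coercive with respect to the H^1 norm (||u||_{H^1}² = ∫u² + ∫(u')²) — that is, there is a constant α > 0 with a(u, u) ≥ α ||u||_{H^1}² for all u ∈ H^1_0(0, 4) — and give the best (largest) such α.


α = (-16/3 + π^2)/(π^2 + 16)

Coercivity of a(·,·) on H^1_0(0, 4) means a(u, u) ≥ α ||u||_{H^1}² for every u ∈ H^1_0.
The interval has length L = 4, and Poincaré/coercivity depend only on L. Here a(u, u) = ∫(u')² + (-1/3)·∫u².
Here c = -1/3 < 0 with |c| < (π/L)² = π^2/16, so coercivity still holds. The condition a(u,u) ≥ α||u||_{H^1}² reads (1−α)∫(u')² ≥ (α−c)∫u². Any admissible α is ≤ 1 (rapidly oscillating u have ∫u²/∫(u')² → 0), and α = 1 would force 0 ≥ (1−c)∫u², impossible since c < 1; so 1−α > 0. By the sharp Poincaré inequality on H^1_0 of an interval of length L, ∫(u')² ≥ (π/L)²∫u² with equality for the first sine mode sin(π(x−x₀)/L) (x₀ the left endpoint), so the inequality holds for all u iff (1−α)(π/L)² ≥ α − c, i.e. α ≤ ((π/L)² + c)/((π/L)² + 1) = (1 + c(L/π)²)/(1 + (L/π)²). (Direct route, valid since c ≤ 0: Poincaré gives c∫u² ≥ c(L/π)²∫(u')², so a(u,u) ≥ (1 + c(L/π)²)∫(u')², while ||u||_{H^1}² ≤ (1 + (L/π)²)∫(u')²; dividing yields the same α.) With (π/L)² = π^2/16 and c = -1/3, the largest admissible constant is α = ((π/L)² + c)/((π/L)² + 1).
Simplifying, α = (-16/3 + π^2)/(π^2 + 16).
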